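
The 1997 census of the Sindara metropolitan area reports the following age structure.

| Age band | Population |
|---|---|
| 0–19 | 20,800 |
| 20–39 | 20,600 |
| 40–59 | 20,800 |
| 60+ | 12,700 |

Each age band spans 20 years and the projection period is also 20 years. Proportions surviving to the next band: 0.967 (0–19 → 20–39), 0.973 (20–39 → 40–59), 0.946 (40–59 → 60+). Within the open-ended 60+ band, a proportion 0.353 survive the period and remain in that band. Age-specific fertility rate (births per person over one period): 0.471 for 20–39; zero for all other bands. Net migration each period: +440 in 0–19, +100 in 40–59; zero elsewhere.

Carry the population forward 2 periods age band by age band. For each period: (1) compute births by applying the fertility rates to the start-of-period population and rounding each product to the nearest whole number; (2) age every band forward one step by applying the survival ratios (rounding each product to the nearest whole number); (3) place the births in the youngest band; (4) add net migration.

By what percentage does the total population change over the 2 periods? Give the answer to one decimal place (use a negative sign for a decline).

-10.6

[period 1]
Births: 20600 * 0.471 = 9703
20–39: 20800 * 0.967 = 20114
40–59: 20600 * 0.973 = 20044
60+: 20800 * 0.946 + 12700 * 0.353 = 19677 + 4483 = 24160
Net migration: 0–19 + 440 → 10143; 40–59 + 100 → 20144
End of period: [10143, 20114, 20144, 24160]
[period 2]
Births: 20114 * 0.471 = 9474
20–39: 10143 * 0.967 = 9808
40–59: 20114 * 0.973 = 19571
60+: 20144 * 0.946 + 24160 * 0.353 = 19056 + 8528 = 27584
Net migration: 0–19 + 440 → 9914; 40–59 + 100 → 19671
End of period: [9914, 9808, 19671, 27584]
Total: 74900 → 66977; change = -7923; percentage change = -10.6%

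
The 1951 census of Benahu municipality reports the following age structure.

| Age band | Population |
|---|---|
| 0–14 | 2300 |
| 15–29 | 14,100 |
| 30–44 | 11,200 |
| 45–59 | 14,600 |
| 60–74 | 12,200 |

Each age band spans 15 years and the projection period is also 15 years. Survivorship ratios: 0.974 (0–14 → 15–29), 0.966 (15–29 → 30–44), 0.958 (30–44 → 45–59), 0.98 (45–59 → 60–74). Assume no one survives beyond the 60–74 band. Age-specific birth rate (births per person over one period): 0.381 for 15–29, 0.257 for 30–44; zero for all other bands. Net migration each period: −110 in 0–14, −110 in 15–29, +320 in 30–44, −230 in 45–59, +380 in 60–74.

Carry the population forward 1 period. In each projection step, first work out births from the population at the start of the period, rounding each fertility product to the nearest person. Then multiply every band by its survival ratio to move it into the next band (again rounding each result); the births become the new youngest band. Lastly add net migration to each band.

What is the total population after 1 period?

49399

(Bands numbered youngest = 1 to oldest = 5.)
Period 1.
Births: 14100 × 0.381 = 5372, 11200 × 0.257 = 2878 — total 8250
Band 2: 2300 × 0.974 = 2240
Band 3: 14100 × 0.966 = 13621
Band 4: 11200 × 0.958 = 10730
Band 5: 14600 × 0.98 = 14308
Net migration: Band 1 − 110 → 8140; Band 2 − 110 → 2130; Band 3 + 320 → 13941; Band 4 − 230 → 10500; Band 5 + 380 → 14688
Population now: 0–14=8140, 15–29=2130, 30–44=13941, 45–59=10500, 60–74=14688
Total after period 1: 8140 + 2130 + 13941 + 10500 + 14688 = 49399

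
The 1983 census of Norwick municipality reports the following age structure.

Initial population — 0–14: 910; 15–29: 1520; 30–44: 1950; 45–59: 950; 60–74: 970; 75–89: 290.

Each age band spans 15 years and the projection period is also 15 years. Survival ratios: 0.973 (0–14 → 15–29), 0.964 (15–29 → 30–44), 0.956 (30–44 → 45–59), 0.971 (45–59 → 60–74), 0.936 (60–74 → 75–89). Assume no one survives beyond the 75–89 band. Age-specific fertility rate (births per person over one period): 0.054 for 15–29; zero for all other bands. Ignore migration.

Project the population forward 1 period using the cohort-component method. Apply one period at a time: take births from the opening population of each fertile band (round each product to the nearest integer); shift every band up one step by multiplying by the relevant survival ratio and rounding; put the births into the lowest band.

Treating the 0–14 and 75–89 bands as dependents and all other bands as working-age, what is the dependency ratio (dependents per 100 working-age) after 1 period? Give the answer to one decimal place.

19.3

— Period 1 —
Births: 1520 × 0.054 = 82
15–29: 910 × 0.973 = 885
30–44: 1520 × 0.964 = 1465
45–59: 1950 × 0.956 = 1864
60–74: 950 × 0.971 = 922
75–89: 970 × 0.936 = 908
Giving 82 / 885 / 1465 / 1864 / 922 / 908.
Dependents (band 0–14 + band 75–89) = 82 + 908 = 990; working-age = 5136; ratio = 990/5136 × 100 = 19.3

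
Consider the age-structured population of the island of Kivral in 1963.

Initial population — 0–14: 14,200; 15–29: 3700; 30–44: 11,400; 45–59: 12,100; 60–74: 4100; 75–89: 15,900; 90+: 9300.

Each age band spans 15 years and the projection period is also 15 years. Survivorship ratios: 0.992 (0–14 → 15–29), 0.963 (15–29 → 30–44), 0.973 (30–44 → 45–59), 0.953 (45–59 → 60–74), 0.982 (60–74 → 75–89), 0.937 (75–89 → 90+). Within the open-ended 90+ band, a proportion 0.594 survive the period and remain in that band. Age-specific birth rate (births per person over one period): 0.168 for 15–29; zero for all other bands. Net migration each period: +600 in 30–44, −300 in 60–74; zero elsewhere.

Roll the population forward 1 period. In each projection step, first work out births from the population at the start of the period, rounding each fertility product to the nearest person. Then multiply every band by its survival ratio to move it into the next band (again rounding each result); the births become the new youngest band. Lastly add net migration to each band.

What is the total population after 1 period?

Period 1:
Births: 3700 × 0.168 = 622
15–29: 14200 × 0.992 = 14086
30–44: 3700 × 0.963 = 3563
45–59: 11400 × 0.973 = 11092
60–74: 12100 × 0.953 = 11531
75–89: 4100 × 0.982 = 4026
90+: 15900 × 0.937 + 9300 × 0.594 = 14898 + 5524 = 20422
Net migration: 30–44 + 600 → 4163; 60–74 − 300 → 11231
Giving 622 / 14086 / 4163 / 11092 / 11231 / 4026 / 20422.
Total after period 1: 622 + 14086 + 4163 + 11092 + 11231 + 4026 + 20422 = 65642

65642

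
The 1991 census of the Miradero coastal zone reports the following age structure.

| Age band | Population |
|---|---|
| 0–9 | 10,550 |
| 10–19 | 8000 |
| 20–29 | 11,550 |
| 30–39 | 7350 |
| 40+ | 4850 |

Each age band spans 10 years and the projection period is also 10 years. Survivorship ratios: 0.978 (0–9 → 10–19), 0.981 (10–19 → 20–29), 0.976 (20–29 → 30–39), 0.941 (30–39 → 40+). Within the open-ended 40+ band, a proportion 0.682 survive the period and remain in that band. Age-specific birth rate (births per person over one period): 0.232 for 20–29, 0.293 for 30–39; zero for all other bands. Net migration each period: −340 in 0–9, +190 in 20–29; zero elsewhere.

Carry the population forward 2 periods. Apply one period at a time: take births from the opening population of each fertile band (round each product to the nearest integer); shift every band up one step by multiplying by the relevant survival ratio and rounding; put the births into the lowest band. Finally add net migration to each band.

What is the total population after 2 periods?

[period 1]
Births: 11550 * 0.232 = 2680  |  7350 * 0.293 = 2154 ⇒ total 4834
10–19: 10550 * 0.978 = 10318
20–29: 8000 * 0.981 = 7848
30–39: 11550 * 0.976 = 11273
40+: 7350 * 0.941 + 4850 * 0.682 = 6916 + 3308 = 10224
Net migration: 0–9 − 340 → 4494; 20–29 + 190 → 8038
→ [4494, 10318, 8038, 11273, 10224]
[period 2]
Births: 8038 * 0.232 = 1865  |  11273 * 0.293 = 3303 ⇒ total 5168
10–19: 4494 * 0.978 = 4395
20–29: 10318 * 0.981 = 10122
30–39: 8038 * 0.976 = 7845
40+: 11273 * 0.941 + 10224 * 0.682 = 10608 + 6973 = 17581
Net migration: 0–9 − 340 → 4828; 20–29 + 190 → 10312
→ [4828, 4395, 10312, 7845, 17581]
Total after period 2: 4828 + 4395 + 10312 + 7845 + 17581 = 44961

44961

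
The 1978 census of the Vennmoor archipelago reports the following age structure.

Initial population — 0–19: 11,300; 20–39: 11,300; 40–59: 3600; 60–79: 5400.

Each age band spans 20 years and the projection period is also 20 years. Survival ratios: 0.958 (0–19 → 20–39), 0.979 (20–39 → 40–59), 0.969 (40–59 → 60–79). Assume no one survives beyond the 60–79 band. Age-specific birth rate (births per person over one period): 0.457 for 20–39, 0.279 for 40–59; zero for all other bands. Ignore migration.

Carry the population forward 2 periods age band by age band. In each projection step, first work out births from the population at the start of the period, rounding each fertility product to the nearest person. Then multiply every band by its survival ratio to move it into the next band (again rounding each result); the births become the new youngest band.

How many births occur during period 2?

Let band 1 be 0–19 through band 4 = 60–79.
Period 1.
Births: 11300 × 0.457 = 5164  |  3600 × 0.279 = 1004 — total 6168
Band 2: 11300 × 0.958 = 10825
Band 3: 11300 × 0.979 = 11063
Band 4: 3600 × 0.969 = 3488
End of period: [6168, 10825, 11063, 3488]
Period 2.
Births: 10825 × 0.457 = 4947  |  11063 × 0.279 = 3087 — total 8034
Band 2: 6168 × 0.958 = 5909
Band 3: 10825 × 0.979 = 10598
Band 4: 11063 × 0.969 = 10720
End of period: [8034, 5909, 10598, 10720]

8034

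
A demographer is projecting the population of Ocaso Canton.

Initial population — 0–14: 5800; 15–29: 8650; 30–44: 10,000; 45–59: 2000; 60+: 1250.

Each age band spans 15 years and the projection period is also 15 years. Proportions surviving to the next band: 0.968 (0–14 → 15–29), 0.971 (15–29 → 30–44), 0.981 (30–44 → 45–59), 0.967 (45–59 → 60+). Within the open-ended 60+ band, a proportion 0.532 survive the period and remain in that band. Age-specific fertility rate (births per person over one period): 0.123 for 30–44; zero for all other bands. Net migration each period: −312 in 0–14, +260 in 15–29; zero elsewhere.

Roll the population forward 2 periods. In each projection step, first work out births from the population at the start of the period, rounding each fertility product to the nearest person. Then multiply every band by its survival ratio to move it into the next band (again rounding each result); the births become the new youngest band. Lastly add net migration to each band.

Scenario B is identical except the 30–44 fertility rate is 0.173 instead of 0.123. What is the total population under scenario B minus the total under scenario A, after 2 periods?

904

Numbering the bands 1..5 from youngest to oldest:
— Period 1 —
Births: 10000 * 0.123 = 1230
Band 2: 5800 * 0.968 = 5614
Band 3: 8650 * 0.971 = 8399
Band 4: 10000 * 0.981 = 9810
Band 5: 2000 * 0.967 + 1250 * 0.532 = 1934 + 665 = 2599
Net migration: Band 1 − 312 → 918; Band 2 + 260 → 5874
Giving 918 / 5874 / 8399 / 9810 / 2599.
— Period 2 —
Births: 8399 * 0.123 = 1033
Band 2: 918 * 0.968 = 889
Band 3: 5874 * 0.971 = 5704
Band 4: 8399 * 0.981 = 8239
Band 5: 9810 * 0.967 + 2599 * 0.532 = 9486 + 1383 = 10869
Net migration: Band 1 − 312 → 721; Band 2 + 260 → 1149
Giving 721 / 1149 / 5704 / 8239 / 10869.
Scenario A total after 2 periods: 26682
Scenario B projection —
— Period 1 —
Births: 10000 * 0.173 = 1730
Band 2: 5800 * 0.968 = 5614
Band 3: 8650 * 0.971 = 8399
Band 4: 10000 * 0.981 = 9810
Band 5: 2000 * 0.967 + 1250 * 0.532 = 1934 + 665 = 2599
Net migration: Band 1 − 312 → 1418; Band 2 + 260 → 5874
Giving 1418 / 5874 / 8399 / 9810 / 2599.
— Period 2 —
Births: 8399 * 0.173 = 1453
Band 2: 1418 * 0.968 = 1373
Band 3: 5874 * 0.971 = 5704
Band 4: 8399 * 0.981 = 8239
Band 5: 9810 * 0.967 + 2599 * 0.532 = 9486 + 1383 = 10869
Net migration: Band 1 − 312 → 1141; Band 2 + 260 → 1633
Giving 1141 / 1633 / 5704 / 8239 / 10869.
Scenario B total after 2 periods: 27586
Difference B − A = 27586 − 26682 = 904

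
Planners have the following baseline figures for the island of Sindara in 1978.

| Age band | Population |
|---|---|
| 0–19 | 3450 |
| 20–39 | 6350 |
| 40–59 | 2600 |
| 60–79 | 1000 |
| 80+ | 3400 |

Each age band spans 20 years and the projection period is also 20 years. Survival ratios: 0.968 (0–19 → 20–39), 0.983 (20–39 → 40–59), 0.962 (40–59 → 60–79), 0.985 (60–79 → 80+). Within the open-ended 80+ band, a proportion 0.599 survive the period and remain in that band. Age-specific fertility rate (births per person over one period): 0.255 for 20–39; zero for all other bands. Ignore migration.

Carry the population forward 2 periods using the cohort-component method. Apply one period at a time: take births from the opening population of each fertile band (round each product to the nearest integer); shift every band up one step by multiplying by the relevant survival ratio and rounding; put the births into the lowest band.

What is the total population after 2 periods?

Period 1:
Births: 6350 * 0.255 = 1619
20–39: 3450 * 0.968 = 3340
40–59: 6350 * 0.983 = 6242
60–79: 2600 * 0.962 = 2501
80+: 1000 * 0.985 + 3400 * 0.599 = 985 + 2037 = 3022
→ [1619, 3340, 6242, 2501, 3022]
Period 2:
Births: 3340 * 0.255 = 852
20–39: 1619 * 0.968 = 1567
40–59: 3340 * 0.983 = 3283
60–79: 6242 * 0.962 = 6005
80+: 2501 * 0.985 + 3022 * 0.599 = 2463 + 1810 = 4273
→ [852, 1567, 3283, 6005, 4273]
Total after period 2: 852 + 1567 + 3283 + 6005 + 4273 = 15980

15980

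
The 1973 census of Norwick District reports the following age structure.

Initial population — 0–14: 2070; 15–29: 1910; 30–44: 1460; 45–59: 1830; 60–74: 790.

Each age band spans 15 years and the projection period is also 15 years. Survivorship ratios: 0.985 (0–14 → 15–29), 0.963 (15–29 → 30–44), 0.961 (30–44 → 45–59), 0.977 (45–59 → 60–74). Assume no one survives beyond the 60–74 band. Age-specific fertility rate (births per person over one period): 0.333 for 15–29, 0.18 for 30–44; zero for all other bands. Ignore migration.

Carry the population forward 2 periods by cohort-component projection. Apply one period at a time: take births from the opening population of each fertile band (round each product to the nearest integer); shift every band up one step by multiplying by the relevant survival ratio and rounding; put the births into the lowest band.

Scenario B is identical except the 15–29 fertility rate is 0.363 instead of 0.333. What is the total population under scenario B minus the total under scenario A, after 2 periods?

117

Period 1.
Births: 1910 * 0.333 = 636 ; 1460 * 0.18 = 263 — total 899
15–29: 2070 * 0.985 = 2039
30–44: 1910 * 0.963 = 1839
45–59: 1460 * 0.961 = 1403
60–74: 1830 * 0.977 = 1788
End of period: [899, 2039, 1839, 1403, 1788]
Period 2.
Births: 2039 * 0.333 = 679 ; 1839 * 0.18 = 331 — total 1010
15–29: 899 * 0.985 = 886
30–44: 2039 * 0.963 = 1964
45–59: 1839 * 0.961 = 1767
60–74: 1403 * 0.977 = 1371
End of period: [1010, 886, 1964, 1767, 1371]
Scenario A total after 2 periods: 6998
Scenario B projection —
Period 1.
Births: 1910 * 0.363 = 693 ; 1460 * 0.18 = 263 — total 956
15–29: 2070 * 0.985 = 2039
30–44: 1910 * 0.963 = 1839
45–59: 1460 * 0.961 = 1403
60–74: 1830 * 0.977 = 1788
End of period: [956, 2039, 1839, 1403, 1788]
Period 2.
Births: 2039 * 0.363 = 740 ; 1839 * 0.18 = 331 — total 1071
15–29: 956 * 0.985 = 942
30–44: 2039 * 0.963 = 1964
45–59: 1839 * 0.961 = 1767
60–74: 1403 * 0.977 = 1371
End of period: [1071, 942, 1964, 1767, 1371]
Scenario B total after 2 periods: 7115
Difference B − A = 7115 − 6998 = 117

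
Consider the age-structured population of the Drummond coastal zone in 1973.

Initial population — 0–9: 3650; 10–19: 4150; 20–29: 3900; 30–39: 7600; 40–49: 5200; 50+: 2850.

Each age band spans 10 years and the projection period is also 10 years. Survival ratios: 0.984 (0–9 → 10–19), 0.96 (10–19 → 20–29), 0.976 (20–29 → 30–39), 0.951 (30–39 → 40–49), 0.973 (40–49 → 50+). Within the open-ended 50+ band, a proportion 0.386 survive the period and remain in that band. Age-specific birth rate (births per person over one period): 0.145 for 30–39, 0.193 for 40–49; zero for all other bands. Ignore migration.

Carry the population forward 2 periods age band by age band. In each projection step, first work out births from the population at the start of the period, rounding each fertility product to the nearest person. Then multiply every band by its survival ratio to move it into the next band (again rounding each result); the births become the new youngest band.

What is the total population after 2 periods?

24386

(Groups numbered youngest = 1 to oldest = 6.)
Period 1:
Births: 7600 × 0.145 = 1102  |  5200 × 0.193 = 1004 ⇒ total 2106
Group 2: 3650 × 0.984 = 3592
Group 3: 4150 × 0.96 = 3984
Group 4: 3900 × 0.976 = 3806
Group 5: 7600 × 0.951 = 7228
Group 6: 5200 × 0.973 + 2850 × 0.386 = 5060 + 1100 = 6160
→ [2106, 3592, 3984, 3806, 7228, 6160]
Period 2:
Births: 3806 × 0.145 = 552  |  7228 × 0.193 = 1395 ⇒ total 1947
Group 2: 2106 × 0.984 = 2072
Group 3: 3592 × 0.96 = 3448
Group 4: 3984 × 0.976 = 3888
Group 5: 3806 × 0.951 = 3620
Group 6: 7228 × 0.973 + 6160 × 0.386 = 7033 + 2378 = 9411
→ [1947, 2072, 3448, 3888, 3620, 9411]
Total after period 2: 1947 + 2072 + 3448 + 3888 + 3620 + 9411 = 24386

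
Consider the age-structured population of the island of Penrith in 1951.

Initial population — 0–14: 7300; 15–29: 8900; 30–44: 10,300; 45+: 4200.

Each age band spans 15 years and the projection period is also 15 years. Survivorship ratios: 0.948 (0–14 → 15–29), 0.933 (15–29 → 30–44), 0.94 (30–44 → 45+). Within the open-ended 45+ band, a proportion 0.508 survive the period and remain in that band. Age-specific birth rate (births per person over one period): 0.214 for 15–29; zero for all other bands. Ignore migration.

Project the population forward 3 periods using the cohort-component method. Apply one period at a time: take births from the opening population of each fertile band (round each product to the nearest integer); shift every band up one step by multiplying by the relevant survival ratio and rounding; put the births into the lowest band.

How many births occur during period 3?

Period 1.
Births: 8900 * 0.214 = 1905
15–29: 7300 * 0.948 = 6920
30–44: 8900 * 0.933 = 8304
45+: 10300 * 0.94 + 4200 * 0.508 = 9682 + 2134 = 11816
Giving 1905 / 6920 / 8304 / 11816.
Period 2.
Births: 6920 * 0.214 = 1481
15–29: 1905 * 0.948 = 1806
30–44: 6920 * 0.933 = 6456
45+: 8304 * 0.94 + 11816 * 0.508 = 7806 + 6003 = 13809
Giving 1481 / 1806 / 6456 / 13809.
Period 3.
Births: 1806 * 0.214 = 386
15–29: 1481 * 0.948 = 1404
30–44: 1806 * 0.933 = 1685
45+: 6456 * 0.94 + 13809 * 0.508 = 6069 + 7015 = 13084
Giving 386 / 1404 / 1685 / 13084.

386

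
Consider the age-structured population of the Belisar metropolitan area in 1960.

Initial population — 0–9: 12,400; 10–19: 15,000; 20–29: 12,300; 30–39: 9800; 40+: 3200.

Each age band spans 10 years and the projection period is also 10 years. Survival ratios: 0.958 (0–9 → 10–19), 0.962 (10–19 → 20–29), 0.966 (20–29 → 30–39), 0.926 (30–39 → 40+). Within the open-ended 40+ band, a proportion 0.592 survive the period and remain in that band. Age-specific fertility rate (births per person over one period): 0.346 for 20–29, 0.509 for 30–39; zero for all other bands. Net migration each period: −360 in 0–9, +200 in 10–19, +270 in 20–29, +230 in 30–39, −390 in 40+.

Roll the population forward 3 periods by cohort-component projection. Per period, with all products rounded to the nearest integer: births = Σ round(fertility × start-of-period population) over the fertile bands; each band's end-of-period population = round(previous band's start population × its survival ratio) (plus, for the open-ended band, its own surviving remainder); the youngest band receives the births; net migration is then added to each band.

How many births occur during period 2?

(Bands numbered youngest = 1 to oldest = 5.)
Period 1:
Births: 12300 * 0.346 = 4256, 9800 * 0.509 = 4988 → 9244
Band 2: 12400 * 0.958 = 11879
Band 3: 15000 * 0.962 = 14430
Band 4: 12300 * 0.966 = 11882
Band 5: 9800 * 0.926 + 3200 * 0.592 = 9075 + 1894 = 10969
Net migration: Band 1 − 360 → 8884; Band 2 + 200 → 12079; Band 3 + 270 → 14700; Band 4 + 230 → 12112; Band 5 − 390 → 10579
End of period: [8884, 12079, 14700, 12112, 10579]
Period 2:
Births: 14700 * 0.346 = 5086, 12112 * 0.509 = 6165 → 11251
Band 2: 8884 * 0.958 = 8511
Band 3: 12079 * 0.962 = 11620
Band 4: 14700 * 0.966 = 14200
Band 5: 12112 * 0.926 + 10579 * 0.592 = 11216 + 6263 = 17479
Net migration: Band 1 − 360 → 10891; Band 2 + 200 → 8711; Band 3 + 270 → 11890; Band 4 + 230 → 14430; Band 5 − 390 → 17089
End of period: [10891, 8711, 11890, 14430, 17089]

11251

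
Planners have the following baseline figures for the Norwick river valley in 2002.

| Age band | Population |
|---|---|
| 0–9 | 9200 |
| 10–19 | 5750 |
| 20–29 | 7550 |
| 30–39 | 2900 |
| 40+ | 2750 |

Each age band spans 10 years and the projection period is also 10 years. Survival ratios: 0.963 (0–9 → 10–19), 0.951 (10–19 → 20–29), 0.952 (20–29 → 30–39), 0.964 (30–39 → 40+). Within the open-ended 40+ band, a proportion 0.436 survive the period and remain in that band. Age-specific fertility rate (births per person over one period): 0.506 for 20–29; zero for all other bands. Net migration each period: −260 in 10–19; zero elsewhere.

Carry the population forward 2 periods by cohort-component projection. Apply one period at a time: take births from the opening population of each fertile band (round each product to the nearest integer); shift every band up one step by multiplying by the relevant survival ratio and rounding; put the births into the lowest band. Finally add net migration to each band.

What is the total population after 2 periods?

Numbering the bands 1..5 from youngest to oldest:
Period 1:
Births: 7550 × 0.506 = 3820
Band 2: 9200 × 0.963 = 8860
Band 3: 5750 × 0.951 = 5468
Band 4: 7550 × 0.952 = 7188
Band 5: 2900 × 0.964 + 2750 × 0.436 = 2796 + 1199 = 3995
Net migration: Band 2 − 260 → 8600
Giving 3820 / 8600 / 5468 / 7188 / 3995.
Period 2:
Births: 5468 × 0.506 = 2767
Band 2: 3820 × 0.963 = 3679
Band 3: 8600 × 0.951 = 8179
Band 4: 5468 × 0.952 = 5206
Band 5: 7188 × 0.964 + 3995 × 0.436 = 6929 + 1742 = 8671
Net migration: Band 2 − 260 → 3419
Giving 2767 / 3419 / 8179 / 5206 / 8671.
Total after period 2: 2767 + 3419 + 8179 + 5206 + 8671 = 28242

28242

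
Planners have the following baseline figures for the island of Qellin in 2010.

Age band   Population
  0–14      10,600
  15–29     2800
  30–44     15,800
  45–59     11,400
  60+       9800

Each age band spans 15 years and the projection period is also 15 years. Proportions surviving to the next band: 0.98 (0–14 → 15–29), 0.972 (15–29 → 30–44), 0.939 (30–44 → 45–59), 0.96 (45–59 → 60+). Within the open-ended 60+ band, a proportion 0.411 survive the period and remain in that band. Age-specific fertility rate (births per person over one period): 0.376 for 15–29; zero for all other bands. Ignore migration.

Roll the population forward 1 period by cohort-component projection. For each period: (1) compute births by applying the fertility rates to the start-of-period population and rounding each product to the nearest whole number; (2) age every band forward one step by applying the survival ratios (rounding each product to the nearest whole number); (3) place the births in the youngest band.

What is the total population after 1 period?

43971

Numbering the bands 1..5 from youngest to oldest:
[period 1]
Births: 2800 × 0.376 = 1053
Band 2: 10600 × 0.98 = 10388
Band 3: 2800 × 0.972 = 2722
Band 4: 15800 × 0.939 = 14836
Band 5: 11400 × 0.96 + 9800 × 0.411 = 10944 + 4028 = 14972
Giving 1053 / 10388 / 2722 / 14836 / 14972.
Total after period 1: 1053 + 10388 + 2722 + 14836 + 14972 = 43971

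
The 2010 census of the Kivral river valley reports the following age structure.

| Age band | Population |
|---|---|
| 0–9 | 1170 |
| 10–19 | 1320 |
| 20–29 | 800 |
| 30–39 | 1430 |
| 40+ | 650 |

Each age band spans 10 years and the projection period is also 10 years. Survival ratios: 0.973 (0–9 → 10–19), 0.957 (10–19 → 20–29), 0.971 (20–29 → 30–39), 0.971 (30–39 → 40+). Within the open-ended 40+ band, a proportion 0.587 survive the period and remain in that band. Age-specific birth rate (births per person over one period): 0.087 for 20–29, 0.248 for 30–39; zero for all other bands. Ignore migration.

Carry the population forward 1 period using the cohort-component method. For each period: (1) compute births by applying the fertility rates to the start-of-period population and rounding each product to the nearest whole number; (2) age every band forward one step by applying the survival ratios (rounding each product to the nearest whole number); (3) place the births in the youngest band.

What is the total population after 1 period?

5374

— Period 1 —
Births: 800 × 0.087 = 70  |  1430 × 0.248 = 355 ⇒ total 425
10–19: 1170 × 0.973 = 1138
20–29: 1320 × 0.957 = 1263
30–39: 800 × 0.971 = 777
40+: 1430 × 0.971 + 650 × 0.587 = 1389 + 382 = 1771
Population now: 0–9=425, 10–19=1138, 20–29=1263, 30–39=777, 40+=1771
Total after period 1: 425 + 1138 + 1263 + 777 + 1771 = 5374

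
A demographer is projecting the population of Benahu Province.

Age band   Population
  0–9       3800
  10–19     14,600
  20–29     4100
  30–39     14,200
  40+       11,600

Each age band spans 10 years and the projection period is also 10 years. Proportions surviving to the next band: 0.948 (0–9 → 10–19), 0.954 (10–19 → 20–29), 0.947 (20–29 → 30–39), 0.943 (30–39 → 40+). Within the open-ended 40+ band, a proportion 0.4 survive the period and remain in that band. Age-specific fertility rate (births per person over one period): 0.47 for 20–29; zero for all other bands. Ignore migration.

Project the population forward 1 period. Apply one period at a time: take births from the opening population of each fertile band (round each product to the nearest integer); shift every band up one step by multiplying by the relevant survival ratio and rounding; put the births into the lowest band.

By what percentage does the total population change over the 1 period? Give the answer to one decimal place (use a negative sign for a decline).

-14.3

Period 1:
Births: 4100 × 0.47 = 1927
10–19: 3800 × 0.948 = 3602
20–29: 14600 × 0.954 = 13928
30–39: 4100 × 0.947 = 3883
40+: 14200 × 0.943 + 11600 × 0.4 = 13391 + 4640 = 18031
End of period: [1927, 3602, 13928, 3883, 18031]
Total: 48300 → 41371; change = -6929; percentage change = -14.3%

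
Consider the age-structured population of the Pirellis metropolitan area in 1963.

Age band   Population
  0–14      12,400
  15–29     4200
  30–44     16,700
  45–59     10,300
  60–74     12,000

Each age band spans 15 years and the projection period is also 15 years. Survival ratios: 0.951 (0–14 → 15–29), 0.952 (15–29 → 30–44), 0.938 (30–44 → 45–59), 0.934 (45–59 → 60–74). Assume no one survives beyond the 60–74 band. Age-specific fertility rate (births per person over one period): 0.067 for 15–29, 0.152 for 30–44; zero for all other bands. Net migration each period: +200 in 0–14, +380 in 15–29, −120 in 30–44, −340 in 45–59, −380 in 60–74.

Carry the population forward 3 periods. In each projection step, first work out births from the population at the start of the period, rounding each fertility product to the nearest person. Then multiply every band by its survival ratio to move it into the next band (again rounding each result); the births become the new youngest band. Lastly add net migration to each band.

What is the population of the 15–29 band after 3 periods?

Numbering the groups 1..5 from youngest to oldest:
Period 1.
Births: 4200 × 0.067 = 281, 16700 × 0.152 = 2538 → 2819
Group 2: 12400 × 0.951 = 11792
Group 3: 4200 × 0.952 = 3998
Group 4: 16700 × 0.938 = 15665
Group 5: 10300 × 0.934 = 9620
Net migration: Group 1 + 200 → 3019; Group 2 + 380 → 12172; Group 3 − 120 → 3878; Group 4 − 340 → 15325; Group 5 − 380 → 9240
End of period: [3019, 12172, 3878, 15325, 9240]
Period 2.
Births: 12172 × 0.067 = 816, 3878 × 0.152 = 589 → 1405
Group 2: 3019 × 0.951 = 2871
Group 3: 12172 × 0.952 = 11588
Group 4: 3878 × 0.938 = 3638
Group 5: 15325 × 0.934 = 14314
Net migration: Group 1 + 200 → 1605; Group 2 + 380 → 3251; Group 3 − 120 → 11468; Group 4 − 340 → 3298; Group 5 − 380 → 13934
End of period: [1605, 3251, 11468, 3298, 13934]
Period 3.
Births: 3251 × 0.067 = 218, 11468 × 0.152 = 1743 → 1961
Group 2: 1605 × 0.951 = 1526
Group 3: 3251 × 0.952 = 3095
Group 4: 11468 × 0.938 = 10757
Group 5: 3298 × 0.934 = 3080
Net migration: Group 1 + 200 → 2161; Group 2 + 380 → 1906; Group 3 − 120 → 2975; Group 4 − 340 → 10417; Group 5 − 380 → 2700
End of period: [2161, 1906, 2975, 10417, 2700]

1906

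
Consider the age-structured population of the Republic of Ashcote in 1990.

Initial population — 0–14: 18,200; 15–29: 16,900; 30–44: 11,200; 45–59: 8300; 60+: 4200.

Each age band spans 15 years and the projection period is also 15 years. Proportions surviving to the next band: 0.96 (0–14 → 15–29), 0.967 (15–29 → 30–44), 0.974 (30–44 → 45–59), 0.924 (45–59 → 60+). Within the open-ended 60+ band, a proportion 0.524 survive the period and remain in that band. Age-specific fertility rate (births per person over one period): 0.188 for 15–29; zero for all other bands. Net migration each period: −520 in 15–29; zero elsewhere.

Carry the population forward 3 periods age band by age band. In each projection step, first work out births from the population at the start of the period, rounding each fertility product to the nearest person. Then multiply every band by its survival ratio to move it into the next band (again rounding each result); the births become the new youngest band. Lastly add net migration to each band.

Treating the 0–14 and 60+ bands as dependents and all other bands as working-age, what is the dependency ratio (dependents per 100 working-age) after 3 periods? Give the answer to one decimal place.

(Bands numbered youngest = 1 to oldest = 5.)
Period 1.
Births: 16900 * 0.188 = 3177
Band 2: 18200 * 0.96 = 17472
Band 3: 16900 * 0.967 = 16342
Band 4: 11200 * 0.974 = 10909
Band 5: 8300 * 0.924 + 4200 * 0.524 = 7669 + 2201 = 9870
Net migration: Band 2 − 520 → 16952
Population now: 0–14=3177, 15–29=16952, 30–44=16342, 45–59=10909, 60+=9870
Period 2.
Births: 16952 * 0.188 = 3187
Band 2: 3177 * 0.96 = 3050
Band 3: 16952 * 0.967 = 16393
Band 4: 16342 * 0.974 = 15917
Band 5: 10909 * 0.924 + 9870 * 0.524 = 10080 + 5172 = 15252
Net migration: Band 2 − 520 → 2530
Population now: 0–14=3187, 15–29=2530, 30–44=16393, 45–59=15917, 60+=15252
Period 3.
Births: 2530 * 0.188 = 476
Band 2: 3187 * 0.96 = 3060
Band 3: 2530 * 0.967 = 2447
Band 4: 16393 * 0.974 = 15967
Band 5: 15917 * 0.924 + 15252 * 0.524 = 14707 + 7992 = 22699
Net migration: Band 2 − 520 → 2540
Population now: 0–14=476, 15–29=2540, 30–44=2447, 45–59=15967, 60+=22699
Dependents (band 0–14 + band 60+) = 476 + 22699 = 23175; working-age = 20954; ratio = 23175/20954 × 100 = 110.6

110.6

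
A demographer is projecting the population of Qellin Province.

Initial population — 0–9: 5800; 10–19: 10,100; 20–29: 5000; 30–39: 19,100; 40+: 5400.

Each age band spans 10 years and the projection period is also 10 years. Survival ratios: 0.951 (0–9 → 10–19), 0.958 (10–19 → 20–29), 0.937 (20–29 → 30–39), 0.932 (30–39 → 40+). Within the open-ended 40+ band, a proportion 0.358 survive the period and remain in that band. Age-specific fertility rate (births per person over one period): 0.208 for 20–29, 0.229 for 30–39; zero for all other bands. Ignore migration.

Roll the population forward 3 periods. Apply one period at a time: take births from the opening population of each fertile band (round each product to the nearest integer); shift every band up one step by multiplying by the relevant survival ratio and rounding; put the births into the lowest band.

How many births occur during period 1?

5414

After projecting period 1:
Births: 5000 × 0.208 = 1040, 19100 × 0.229 = 4374 → 5414
10–19: 5800 × 0.951 = 5516
20–29: 10100 × 0.958 = 9676
30–39: 5000 × 0.937 = 4685
40+: 19100 × 0.932 + 5400 × 0.358 = 17801 + 1933 = 19734
Population now: 0–9=5414, 10–19=5516, 20–29=9676, 30–39=4685, 40+=19734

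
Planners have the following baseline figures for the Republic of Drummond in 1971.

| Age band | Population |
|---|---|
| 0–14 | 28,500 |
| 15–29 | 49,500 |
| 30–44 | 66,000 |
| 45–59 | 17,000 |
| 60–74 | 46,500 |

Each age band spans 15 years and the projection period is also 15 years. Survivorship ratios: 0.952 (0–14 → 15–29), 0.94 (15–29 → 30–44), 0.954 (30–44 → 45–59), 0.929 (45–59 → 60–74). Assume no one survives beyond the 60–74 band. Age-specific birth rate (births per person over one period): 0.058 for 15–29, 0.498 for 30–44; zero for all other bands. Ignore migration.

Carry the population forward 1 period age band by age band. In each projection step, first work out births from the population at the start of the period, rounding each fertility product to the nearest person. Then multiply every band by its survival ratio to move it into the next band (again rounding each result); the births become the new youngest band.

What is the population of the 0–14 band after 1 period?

35739

Call the bands 1 to 5, youngest first.
Period 1:
Births: 49500 × 0.058 = 2871  |  66000 × 0.498 = 32868 → total 35739
Band 2: 28500 × 0.952 = 27132
Band 3: 49500 × 0.94 = 46530
Band 4: 66000 × 0.954 = 62964
Band 5: 17000 × 0.929 = 15793
→ [35739, 27132, 46530, 62964, 15793]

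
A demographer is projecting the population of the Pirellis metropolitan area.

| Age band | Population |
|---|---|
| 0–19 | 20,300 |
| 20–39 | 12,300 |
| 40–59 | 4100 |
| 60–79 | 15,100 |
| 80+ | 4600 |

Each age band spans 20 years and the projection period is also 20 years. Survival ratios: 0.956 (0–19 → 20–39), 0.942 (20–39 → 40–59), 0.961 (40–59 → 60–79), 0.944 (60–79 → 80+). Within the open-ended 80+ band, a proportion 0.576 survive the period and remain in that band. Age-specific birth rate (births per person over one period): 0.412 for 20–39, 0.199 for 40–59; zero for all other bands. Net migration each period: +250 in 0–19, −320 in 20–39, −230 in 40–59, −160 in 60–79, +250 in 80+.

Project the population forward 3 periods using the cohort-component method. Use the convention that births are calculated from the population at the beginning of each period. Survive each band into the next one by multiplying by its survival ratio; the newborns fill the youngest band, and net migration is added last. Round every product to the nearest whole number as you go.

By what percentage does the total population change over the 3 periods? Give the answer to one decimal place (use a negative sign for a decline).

Call the bands 1 to 5, youngest first.
Period 1.
Births: 12300 × 0.412 = 5068  |  4100 × 0.199 = 816 → total 5884
Band 2: 20300 × 0.956 = 19407
Band 3: 12300 × 0.942 = 11587
Band 4: 4100 × 0.961 = 3940
Band 5: 15100 × 0.944 + 4600 × 0.576 = 14254 + 2650 = 16904
Net migration: Band 1 + 250 → 6134; Band 2 − 320 → 19087; Band 3 − 230 → 11357; Band 4 − 160 → 3780; Band 5 + 250 → 17154
→ [6134, 19087, 11357, 3780, 17154]
Period 2.
Births: 19087 × 0.412 = 7864  |  11357 × 0.199 = 2260 → total 10124
Band 2: 6134 × 0.956 = 5864
Band 3: 19087 × 0.942 = 17980
Band 4: 11357 × 0.961 = 10914
Band 5: 3780 × 0.944 + 17154 × 0.576 = 3568 + 9881 = 13449
Net migration: Band 1 + 250 → 10374; Band 2 − 320 → 5544; Band 3 − 230 → 17750; Band 4 − 160 → 10754; Band 5 + 250 → 13699
→ [10374, 5544, 17750, 10754, 13699]
Period 3.
Births: 5544 × 0.412 = 2284  |  17750 × 0.199 = 3532 → total 5816
Band 2: 10374 × 0.956 = 9918
Band 3: 5544 × 0.942 = 5222
Band 4: 17750 × 0.961 = 17058
Band 5: 10754 × 0.944 + 13699 × 0.576 = 10152 + 7891 = 18043
Net migration: Band 1 + 250 → 6066; Band 2 − 320 → 9598; Band 3 − 230 → 4992; Band 4 − 160 → 16898; Band 5 + 250 → 18293
→ [6066, 9598, 4992, 16898, 18293]
Total: 56400 → 55847; change = -553; percentage change = -1.0%

-1.0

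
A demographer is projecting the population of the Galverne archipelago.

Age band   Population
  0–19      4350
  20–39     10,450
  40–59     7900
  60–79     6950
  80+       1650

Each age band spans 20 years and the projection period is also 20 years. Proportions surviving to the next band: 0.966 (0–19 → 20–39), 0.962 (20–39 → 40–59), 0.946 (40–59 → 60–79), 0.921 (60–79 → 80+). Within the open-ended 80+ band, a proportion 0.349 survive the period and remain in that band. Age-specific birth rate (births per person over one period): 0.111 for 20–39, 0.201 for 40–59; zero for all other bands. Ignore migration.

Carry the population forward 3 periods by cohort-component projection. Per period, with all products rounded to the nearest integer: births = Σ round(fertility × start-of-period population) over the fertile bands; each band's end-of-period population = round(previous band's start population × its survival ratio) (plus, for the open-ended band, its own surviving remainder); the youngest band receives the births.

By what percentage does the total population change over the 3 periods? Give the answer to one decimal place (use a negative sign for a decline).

-30.0

Numbering the bands 1..5 from youngest to oldest:
[period 1]
Births: 10450 * 0.111 = 1160  |  7900 * 0.201 = 1588 → total 2748
Band 2: 4350 * 0.966 = 4202
Band 3: 10450 * 0.962 = 10053
Band 4: 7900 * 0.946 = 7473
Band 5: 6950 * 0.921 + 1650 * 0.349 = 6401 + 576 = 6977
Population now: 0–19=2748, 20–39=4202, 40–59=10053, 60–79=7473, 80+=6977
[period 2]
Births: 4202 * 0.111 = 466  |  10053 * 0.201 = 2021 → total 2487
Band 2: 2748 * 0.966 = 2655
Band 3: 4202 * 0.962 = 4042
Band 4: 10053 * 0.946 = 9510
Band 5: 7473 * 0.921 + 6977 * 0.349 = 6883 + 2435 = 9318
Population now: 0–19=2487, 20–39=2655, 40–59=4042, 60–79=9510, 80+=9318
[period 3]
Births: 2655 * 0.111 = 295  |  4042 * 0.201 = 812 → total 1107
Band 2: 2487 * 0.966 = 2402
Band 3: 2655 * 0.962 = 2554
Band 4: 4042 * 0.946 = 3824
Band 5: 9510 * 0.921 + 9318 * 0.349 = 8759 + 3252 = 12011
Population now: 0–19=1107, 20–39=2402, 40–59=2554, 60–79=3824, 80+=12011
Total: 31300 → 21898; change = -9402; percentage change = -30.0%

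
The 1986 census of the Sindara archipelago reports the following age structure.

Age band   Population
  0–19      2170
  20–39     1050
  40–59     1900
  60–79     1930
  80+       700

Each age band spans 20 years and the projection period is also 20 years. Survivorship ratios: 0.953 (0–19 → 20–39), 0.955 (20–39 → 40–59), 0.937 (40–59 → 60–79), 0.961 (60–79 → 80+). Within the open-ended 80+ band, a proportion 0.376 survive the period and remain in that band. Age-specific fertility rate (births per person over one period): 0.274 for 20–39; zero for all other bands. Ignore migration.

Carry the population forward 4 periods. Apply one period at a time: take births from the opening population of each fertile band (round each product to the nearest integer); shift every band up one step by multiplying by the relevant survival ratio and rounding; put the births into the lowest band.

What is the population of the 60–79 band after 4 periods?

After projecting period 1:
Births: 1050 × 0.274 = 288
20–39: 2170 × 0.953 = 2068
40–59: 1050 × 0.955 = 1003
60–79: 1900 × 0.937 = 1780
80+: 1930 × 0.961 + 700 × 0.376 = 1855 + 263 = 2118
End of period: [288, 2068, 1003, 1780, 2118]
After projecting period 2:
Births: 2068 × 0.274 = 567
20–39: 288 × 0.953 = 274
40–59: 2068 × 0.955 = 1975
60–79: 1003 × 0.937 = 940
80+: 1780 × 0.961 + 2118 × 0.376 = 1711 + 796 = 2507
End of period: [567, 274, 1975, 940, 2507]
After projecting period 3:
Births: 274 × 0.274 = 75
20–39: 567 × 0.953 = 540
40–59: 274 × 0.955 = 262
60–79: 1975 × 0.937 = 1851
80+: 940 × 0.961 + 2507 × 0.376 = 903 + 943 = 1846
End of period: [75, 540, 262, 1851, 1846]
After projecting period 4:
Births: 540 × 0.274 = 148
20–39: 75 × 0.953 = 71
40–59: 540 × 0.955 = 516
60–79: 262 × 0.937 = 245
80+: 1851 × 0.961 + 1846 × 0.376 = 1779 + 694 = 2473
End of period: [148, 71, 516, 245, 2473]

245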